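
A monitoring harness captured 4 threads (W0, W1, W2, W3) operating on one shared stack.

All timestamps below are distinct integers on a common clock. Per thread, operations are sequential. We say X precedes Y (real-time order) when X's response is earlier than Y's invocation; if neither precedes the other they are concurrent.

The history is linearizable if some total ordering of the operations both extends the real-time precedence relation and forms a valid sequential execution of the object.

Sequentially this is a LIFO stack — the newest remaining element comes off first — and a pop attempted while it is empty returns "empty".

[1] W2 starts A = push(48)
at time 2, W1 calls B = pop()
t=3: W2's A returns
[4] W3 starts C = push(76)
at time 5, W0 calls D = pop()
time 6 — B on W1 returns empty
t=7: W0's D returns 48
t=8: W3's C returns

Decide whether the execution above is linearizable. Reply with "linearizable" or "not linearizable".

witness order: A, D, B, C
after step 1 (A push(48)): stack <48>
after step 2 (D pop() → 48): stack <>
after step 3 (B pop() → empty): stack <>
after step 4 (C push(76)): stack <76>

linearizable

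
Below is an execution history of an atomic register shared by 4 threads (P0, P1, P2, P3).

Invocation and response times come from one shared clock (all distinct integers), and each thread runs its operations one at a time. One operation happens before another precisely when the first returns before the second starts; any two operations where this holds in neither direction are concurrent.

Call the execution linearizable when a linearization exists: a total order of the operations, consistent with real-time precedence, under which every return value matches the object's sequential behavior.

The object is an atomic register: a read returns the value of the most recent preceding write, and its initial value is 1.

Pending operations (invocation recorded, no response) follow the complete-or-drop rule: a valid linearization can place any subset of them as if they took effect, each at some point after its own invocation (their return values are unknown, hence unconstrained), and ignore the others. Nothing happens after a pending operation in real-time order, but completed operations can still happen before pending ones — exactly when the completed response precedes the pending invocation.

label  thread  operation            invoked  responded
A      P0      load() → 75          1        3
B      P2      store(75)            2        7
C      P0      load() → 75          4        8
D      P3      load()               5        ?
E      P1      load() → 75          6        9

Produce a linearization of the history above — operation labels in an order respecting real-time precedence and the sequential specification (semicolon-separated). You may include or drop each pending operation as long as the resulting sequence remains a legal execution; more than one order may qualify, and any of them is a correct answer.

B; A; C; D; E

after step 1 (B store(75)): value 75
after step 2 (A load() → 75): value 75
after step 3 (C load() → 75): value 75
after step 4 (D load() (pending, included)): value 75
after step 5 (E load() → 75): value 75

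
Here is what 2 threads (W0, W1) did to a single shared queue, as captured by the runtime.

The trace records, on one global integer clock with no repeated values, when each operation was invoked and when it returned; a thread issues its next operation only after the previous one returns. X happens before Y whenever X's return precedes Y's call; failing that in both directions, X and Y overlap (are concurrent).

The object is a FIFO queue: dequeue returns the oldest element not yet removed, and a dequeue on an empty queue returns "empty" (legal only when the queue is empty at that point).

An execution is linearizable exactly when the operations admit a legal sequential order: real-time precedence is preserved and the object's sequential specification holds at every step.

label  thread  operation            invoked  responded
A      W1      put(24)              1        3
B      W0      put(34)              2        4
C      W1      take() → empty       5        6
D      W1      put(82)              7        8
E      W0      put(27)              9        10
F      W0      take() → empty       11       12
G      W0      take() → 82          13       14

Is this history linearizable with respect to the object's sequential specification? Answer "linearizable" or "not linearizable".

events 1..5 are fine; event 6 — the response of C at time 6 — makes the prefix non-linearizable
every one of the 2 real-time-consistent orders over 3 completed queue ops fails the sequential spec
take A, B, C: step 3 already fails, because C take() → empty cannot occur there
take B, A, C: step 3 already fails, because C take() → empty cannot occur there

not linearizable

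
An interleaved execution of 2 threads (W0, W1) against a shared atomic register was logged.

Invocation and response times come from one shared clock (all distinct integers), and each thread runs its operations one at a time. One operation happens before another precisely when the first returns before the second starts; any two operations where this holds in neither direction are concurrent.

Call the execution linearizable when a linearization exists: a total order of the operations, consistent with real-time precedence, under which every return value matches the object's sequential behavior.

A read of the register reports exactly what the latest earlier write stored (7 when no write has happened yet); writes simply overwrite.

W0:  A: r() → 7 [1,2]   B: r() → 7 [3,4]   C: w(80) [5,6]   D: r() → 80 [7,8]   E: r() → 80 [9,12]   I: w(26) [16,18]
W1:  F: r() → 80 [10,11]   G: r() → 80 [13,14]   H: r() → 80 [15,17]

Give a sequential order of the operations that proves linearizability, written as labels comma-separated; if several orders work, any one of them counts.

A, B, C, D, E, F, G, H, I

1. A r() → 7, leaving value 7
2. B r() → 7, leaving value 7
3. C w(80), leaving value 80
4. D r() → 80, leaving value 80
5. E r() → 80, leaving value 80
6. F r() → 80, leaving value 80
7. G r() → 80, leaving value 80
8. H r() → 80, leaving value 80
9. I w(26), leaving value 26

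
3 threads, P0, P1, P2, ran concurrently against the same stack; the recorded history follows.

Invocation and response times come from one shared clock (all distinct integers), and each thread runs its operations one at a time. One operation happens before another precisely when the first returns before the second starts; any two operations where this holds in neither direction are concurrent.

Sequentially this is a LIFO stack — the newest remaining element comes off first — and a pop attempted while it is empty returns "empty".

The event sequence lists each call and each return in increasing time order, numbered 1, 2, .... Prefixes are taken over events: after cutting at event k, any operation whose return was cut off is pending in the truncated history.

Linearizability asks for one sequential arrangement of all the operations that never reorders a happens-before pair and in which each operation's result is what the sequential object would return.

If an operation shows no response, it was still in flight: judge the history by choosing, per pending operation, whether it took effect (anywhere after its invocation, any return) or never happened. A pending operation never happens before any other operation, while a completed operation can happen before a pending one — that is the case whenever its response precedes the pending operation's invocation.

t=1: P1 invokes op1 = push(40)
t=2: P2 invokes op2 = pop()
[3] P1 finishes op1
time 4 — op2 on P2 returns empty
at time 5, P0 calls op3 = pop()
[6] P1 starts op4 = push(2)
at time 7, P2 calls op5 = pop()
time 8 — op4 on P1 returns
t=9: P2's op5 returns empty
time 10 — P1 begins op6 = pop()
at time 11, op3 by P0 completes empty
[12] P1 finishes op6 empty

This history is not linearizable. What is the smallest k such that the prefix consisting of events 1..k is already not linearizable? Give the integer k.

11

one valid order for events 1..10 is op2, op1, op3, op5, op4:
step 1: op2 pop() → empty — stack <>
step 2: op1 push(40) — stack <40>
step 3: op3 pop() (pending, included) — stack <>
step 4: op5 pop() → empty — stack <>
step 5: op4 push(2) — stack <2>
event 11 — op3's response, time 11 — after it, nothing linearizes
completion choices over the 1 pending operation (op6) were checked; none helps
take op1, op2, op3, op4, op5 (pending dropped): step 2 already fails, because op2 pop() → empty cannot occur there
take op1, op2, op3, op5, op4 (pending dropped): step 2 already fails, because op2 pop() → empty cannot occur there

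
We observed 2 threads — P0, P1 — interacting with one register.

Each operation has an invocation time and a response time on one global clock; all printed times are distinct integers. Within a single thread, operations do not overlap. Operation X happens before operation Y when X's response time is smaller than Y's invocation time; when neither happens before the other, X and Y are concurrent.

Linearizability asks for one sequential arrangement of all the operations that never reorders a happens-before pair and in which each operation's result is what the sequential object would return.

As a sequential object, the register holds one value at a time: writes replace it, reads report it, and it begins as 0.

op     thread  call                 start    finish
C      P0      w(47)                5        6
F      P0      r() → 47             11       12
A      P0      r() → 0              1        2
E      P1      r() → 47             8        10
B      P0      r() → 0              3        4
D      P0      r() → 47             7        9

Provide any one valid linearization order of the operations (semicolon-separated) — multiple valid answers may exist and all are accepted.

1. A r() → 0, leaving value 0
2. B r() → 0, leaving value 0
3. C w(47), leaving value 47
4. D r() → 47, leaving value 47
5. E r() → 47, leaving value 47
6. F r() → 47, leaving value 47

A; B; C; D; E; F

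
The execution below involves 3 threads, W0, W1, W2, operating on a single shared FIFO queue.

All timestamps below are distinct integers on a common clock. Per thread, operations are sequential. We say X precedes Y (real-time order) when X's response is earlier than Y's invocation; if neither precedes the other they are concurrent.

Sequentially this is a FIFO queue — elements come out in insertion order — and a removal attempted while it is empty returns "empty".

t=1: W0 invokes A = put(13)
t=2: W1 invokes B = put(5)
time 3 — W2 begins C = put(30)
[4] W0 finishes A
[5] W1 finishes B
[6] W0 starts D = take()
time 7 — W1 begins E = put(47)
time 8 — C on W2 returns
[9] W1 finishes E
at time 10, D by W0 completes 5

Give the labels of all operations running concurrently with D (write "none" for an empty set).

overlap test against D [6,10]: concurrent iff the interval meets 6..10
A [1,4]: before
B [2,5]: before
C [3,8]: concurrent
E [7,9]: concurrent

C, E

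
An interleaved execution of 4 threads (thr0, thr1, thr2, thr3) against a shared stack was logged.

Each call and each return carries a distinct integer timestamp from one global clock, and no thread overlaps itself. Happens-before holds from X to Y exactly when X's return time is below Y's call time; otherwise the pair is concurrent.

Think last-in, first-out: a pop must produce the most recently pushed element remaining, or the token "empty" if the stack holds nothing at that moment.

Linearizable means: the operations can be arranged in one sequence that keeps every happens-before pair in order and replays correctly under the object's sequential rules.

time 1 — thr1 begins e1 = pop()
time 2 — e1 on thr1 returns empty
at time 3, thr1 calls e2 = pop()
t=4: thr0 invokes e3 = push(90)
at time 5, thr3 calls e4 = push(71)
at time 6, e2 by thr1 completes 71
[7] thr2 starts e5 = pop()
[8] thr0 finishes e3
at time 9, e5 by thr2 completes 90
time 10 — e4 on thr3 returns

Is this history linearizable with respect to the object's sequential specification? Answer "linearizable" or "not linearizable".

witness order: e1, e3, e4, e2, e5
step 1: e1 pop() → empty — stack <>
step 2: e3 push(90) — stack <90>
step 3: e4 push(71) — stack <90,71>
step 4: e2 pop() → 71 — stack <90>
step 5: e5 pop() → 90 — stack <>

linearizable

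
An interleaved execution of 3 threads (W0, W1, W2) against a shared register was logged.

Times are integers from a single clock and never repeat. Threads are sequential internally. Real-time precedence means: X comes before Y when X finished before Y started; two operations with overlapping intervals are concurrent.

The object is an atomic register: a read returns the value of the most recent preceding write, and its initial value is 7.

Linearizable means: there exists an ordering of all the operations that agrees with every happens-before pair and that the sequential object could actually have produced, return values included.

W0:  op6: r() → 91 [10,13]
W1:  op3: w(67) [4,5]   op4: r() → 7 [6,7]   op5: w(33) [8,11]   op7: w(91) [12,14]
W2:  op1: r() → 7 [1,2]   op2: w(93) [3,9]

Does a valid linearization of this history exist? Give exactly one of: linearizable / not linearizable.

not linearizable

the violation lands at event 7, op4's response at time 7: events 1..6 linearize, events 1..7 do not
exactly one order of the 3 completed ops respects real time; the register replay fails
completion choices over the 1 pending operation (op2) were checked; none helps
take op1, op3, op4 (pending dropped): step 3 already fails, because op4 r() → 7 cannot occur there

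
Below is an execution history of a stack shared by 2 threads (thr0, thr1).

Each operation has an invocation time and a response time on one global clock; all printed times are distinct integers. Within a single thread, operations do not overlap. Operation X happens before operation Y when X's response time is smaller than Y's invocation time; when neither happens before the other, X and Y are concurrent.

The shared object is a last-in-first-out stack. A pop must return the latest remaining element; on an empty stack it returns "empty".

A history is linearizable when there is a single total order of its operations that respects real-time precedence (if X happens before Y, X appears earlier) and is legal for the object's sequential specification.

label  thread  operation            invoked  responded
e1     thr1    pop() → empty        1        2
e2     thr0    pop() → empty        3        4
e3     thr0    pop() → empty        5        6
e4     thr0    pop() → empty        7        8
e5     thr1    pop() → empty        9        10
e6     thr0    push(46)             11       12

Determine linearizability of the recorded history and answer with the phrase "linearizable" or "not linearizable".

linearizable

witness order: e1, e2, e3, e4, e5, e6
1. e1 pop() → empty, leaving stack <>
2. e2 pop() → empty, leaving stack <>
3. e3 pop() → empty, leaving stack <>
4. e4 pop() → empty, leaving stack <>
5. e5 pop() → empty, leaving stack <>
6. e6 push(46), leaving stack <46>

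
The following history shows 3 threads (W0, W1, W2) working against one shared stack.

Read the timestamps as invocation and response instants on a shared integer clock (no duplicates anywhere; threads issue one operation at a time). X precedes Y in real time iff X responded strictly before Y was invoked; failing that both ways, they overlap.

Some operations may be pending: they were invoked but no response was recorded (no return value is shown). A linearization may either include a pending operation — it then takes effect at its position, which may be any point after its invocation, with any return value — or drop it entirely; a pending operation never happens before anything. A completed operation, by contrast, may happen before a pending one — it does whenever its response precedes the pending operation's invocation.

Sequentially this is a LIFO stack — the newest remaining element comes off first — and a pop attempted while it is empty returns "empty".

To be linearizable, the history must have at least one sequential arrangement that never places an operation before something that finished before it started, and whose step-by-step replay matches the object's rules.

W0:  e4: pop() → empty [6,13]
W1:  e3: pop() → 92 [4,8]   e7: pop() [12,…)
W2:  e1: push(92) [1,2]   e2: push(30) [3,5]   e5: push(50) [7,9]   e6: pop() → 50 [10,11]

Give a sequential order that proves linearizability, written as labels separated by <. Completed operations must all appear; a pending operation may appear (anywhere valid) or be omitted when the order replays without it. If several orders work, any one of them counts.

after step 1 (e1 push(92)): stack <92>
after step 2 (e3 pop() → 92): stack <>
after step 3 (e2 push(30)): stack <30>
after step 4 (e5 push(50)): stack <30,50>
after step 5 (e6 pop() → 50): stack <30>
after step 6 (e7 pop() (pending, included)): stack <>
after step 7 (e4 pop() → empty): stack <>

e1 < e3 < e2 < e5 < e6 < e7 < e4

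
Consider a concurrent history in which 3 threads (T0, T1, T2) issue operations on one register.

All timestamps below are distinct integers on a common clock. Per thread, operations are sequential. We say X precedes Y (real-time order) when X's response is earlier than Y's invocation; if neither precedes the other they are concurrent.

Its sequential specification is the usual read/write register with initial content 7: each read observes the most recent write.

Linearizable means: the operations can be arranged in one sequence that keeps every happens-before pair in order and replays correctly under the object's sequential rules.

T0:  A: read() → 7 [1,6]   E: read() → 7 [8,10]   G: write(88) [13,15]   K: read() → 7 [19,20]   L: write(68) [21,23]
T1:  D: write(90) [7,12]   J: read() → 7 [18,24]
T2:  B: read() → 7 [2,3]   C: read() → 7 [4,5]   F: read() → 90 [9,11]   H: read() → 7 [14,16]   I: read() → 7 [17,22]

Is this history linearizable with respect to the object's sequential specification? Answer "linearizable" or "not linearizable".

cut after 15 events: linearizable; cut after 16 events (H responds, time 16): not linearizable
all 36 real-time-respecting orders fail — 8 completed register operations, no legal replay
e.g. A, B, C, D, E, F, G, H: illegal at step 5, since E read() → 7 cannot apply there
e.g. A, B, C, D, E, F, H, G: illegal at step 5, since E read() → 7 cannot apply there

not linearizable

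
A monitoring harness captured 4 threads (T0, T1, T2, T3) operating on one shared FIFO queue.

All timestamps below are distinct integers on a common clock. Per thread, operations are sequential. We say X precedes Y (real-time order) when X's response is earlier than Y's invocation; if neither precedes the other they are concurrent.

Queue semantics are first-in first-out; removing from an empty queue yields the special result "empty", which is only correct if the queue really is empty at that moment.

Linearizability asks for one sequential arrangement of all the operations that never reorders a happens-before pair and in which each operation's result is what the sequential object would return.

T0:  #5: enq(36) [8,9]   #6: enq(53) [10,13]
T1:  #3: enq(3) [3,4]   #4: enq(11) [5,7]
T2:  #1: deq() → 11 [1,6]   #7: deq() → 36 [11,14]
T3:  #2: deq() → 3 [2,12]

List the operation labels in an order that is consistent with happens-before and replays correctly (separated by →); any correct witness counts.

after step 1 (#3 enq(3)): queue <3>
after step 2 (#2 deq() → 3): queue <>
after step 3 (#4 enq(11)): queue <11>
after step 4 (#1 deq() → 11): queue <>
after step 5 (#5 enq(36)): queue <36>
after step 6 (#6 enq(53)): queue <36,53>
after step 7 (#7 deq() → 36): queue <53>

#3 → #2 → #4 → #1 → #5 → #6 → #7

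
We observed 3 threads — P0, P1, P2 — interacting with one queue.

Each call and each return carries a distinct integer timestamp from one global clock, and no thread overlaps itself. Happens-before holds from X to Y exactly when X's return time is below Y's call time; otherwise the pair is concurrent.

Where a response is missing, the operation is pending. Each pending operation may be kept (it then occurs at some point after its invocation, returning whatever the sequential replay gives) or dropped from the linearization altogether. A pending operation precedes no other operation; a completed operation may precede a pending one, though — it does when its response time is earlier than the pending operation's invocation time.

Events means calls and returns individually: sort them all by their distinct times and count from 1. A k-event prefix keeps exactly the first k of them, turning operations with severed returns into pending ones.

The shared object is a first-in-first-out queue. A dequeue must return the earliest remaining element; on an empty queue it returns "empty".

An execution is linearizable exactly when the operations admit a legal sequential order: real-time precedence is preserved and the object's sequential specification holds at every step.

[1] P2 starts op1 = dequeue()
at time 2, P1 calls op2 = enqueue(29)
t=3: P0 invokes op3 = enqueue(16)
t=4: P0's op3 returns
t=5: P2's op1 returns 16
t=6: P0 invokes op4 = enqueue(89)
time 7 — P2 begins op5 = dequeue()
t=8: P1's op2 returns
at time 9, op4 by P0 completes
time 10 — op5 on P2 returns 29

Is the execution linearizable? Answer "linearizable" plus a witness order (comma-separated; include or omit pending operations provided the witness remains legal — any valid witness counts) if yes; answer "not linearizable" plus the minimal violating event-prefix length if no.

after step 1 (op3 enqueue(16)): queue <16>
after step 2 (op1 dequeue() → 16): queue <>
after step 3 (op2 enqueue(29)): queue <29>
after step 4 (op4 enqueue(89)): queue <29,89>
after step 5 (op5 dequeue() → 29): queue <89>

linearizable — witness: op3, op1, op2, op4, op5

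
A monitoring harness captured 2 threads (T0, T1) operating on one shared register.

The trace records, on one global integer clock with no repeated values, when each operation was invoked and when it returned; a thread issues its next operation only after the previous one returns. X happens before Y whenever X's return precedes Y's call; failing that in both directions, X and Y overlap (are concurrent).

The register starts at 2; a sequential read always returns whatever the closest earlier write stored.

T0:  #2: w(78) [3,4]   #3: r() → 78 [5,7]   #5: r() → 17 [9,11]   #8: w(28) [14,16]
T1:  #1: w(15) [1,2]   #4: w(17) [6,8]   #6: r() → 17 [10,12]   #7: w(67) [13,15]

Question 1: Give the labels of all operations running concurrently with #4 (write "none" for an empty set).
#4 spans [6,8]: anything still running between times 6 and 8 counts as concurrent
#1 [1,2]: before
#2 [3,4]: before
#3 [5,7]: concurrent
#5 [9,11]: after
#6 [10,12]: after
#7 [13,15]: after
#8 [14,16]: after

#3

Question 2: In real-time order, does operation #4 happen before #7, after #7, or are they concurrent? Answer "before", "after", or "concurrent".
#4 spans [6,8], #7 spans [13,15]
resp(#4)=8 < inv(#7)=13

before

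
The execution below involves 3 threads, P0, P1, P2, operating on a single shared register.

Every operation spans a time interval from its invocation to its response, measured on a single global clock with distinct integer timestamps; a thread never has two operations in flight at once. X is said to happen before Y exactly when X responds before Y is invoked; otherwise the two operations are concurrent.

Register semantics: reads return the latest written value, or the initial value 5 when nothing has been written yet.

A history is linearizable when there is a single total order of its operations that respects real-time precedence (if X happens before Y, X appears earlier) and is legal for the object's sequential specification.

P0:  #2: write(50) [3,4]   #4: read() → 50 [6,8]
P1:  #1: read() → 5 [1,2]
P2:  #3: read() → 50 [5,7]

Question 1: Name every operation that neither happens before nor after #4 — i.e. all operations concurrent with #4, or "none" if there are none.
Answer: #3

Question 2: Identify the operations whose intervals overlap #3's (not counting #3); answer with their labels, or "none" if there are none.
Answer: #4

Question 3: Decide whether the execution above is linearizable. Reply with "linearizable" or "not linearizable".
a witness: #1, #2, #3, #4
step 1: #1 read() → 5 — value 5
step 2: #2 write(50) — value 50
step 3: #3 read() → 50 — value 50
step 4: #4 read() → 50 — value 50

linearizable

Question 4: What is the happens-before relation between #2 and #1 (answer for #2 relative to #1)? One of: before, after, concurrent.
Answer: after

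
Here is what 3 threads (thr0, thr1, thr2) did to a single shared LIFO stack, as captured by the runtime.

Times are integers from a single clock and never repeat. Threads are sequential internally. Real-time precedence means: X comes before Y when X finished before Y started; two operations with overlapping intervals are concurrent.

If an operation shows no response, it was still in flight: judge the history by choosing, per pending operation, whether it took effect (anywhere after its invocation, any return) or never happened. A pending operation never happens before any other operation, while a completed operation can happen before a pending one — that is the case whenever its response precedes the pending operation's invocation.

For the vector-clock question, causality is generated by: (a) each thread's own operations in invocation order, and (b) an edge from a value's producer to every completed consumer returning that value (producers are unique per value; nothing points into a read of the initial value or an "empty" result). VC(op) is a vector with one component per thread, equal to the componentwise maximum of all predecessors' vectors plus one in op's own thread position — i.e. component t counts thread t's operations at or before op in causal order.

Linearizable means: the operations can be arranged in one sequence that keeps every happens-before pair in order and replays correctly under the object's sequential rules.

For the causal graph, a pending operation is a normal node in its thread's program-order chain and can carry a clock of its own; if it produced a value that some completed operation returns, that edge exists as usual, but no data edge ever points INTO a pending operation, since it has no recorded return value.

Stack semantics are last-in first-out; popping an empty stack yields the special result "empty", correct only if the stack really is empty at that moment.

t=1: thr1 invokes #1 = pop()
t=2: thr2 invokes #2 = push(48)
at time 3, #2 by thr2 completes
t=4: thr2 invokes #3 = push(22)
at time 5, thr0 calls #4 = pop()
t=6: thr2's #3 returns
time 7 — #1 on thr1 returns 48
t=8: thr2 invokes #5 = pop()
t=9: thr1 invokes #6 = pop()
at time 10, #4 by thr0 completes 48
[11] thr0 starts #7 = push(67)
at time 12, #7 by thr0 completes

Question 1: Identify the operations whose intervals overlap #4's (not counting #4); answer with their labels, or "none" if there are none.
overlap test against #4 [5,10]: concurrent iff the interval meets 5..10
#1 [1,7]: concurrent
#2 [2,3]: before
#3 [4,6]: concurrent
#5 [8,…): concurrent
#6 [9,…): concurrent
#7 [11,12]: after

#1, #3, #5, #6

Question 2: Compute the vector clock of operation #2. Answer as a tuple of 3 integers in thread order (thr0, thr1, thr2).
#2 (invocation 2): nothing precedes it; thr2's component alone gives (0, 0, 1)
invoked at 4, #3 merges VC(#2)=(0, 0, 1) and bumps thr2's slot → (0, 0, 2)
invoked at 1, #1 merges VC(#2)=(0, 0, 1) and bumps thr1's slot → (0, 1, 1)
invoked at 5, #4 merges VC(#2)=(0, 0, 1) and bumps thr0's slot → (1, 0, 1)
invoked at 8, #5 merges VC(#3)=(0, 0, 2) and bumps thr2's slot → (0, 0, 3)
invoked at 9, #6 merges VC(#1)=(0, 1, 1) and bumps thr1's slot → (0, 2, 1)
invoked at 11, #7 merges VC(#4)=(1, 0, 1) and bumps thr0's slot → (2, 0, 1)
target: VC(#2) = (0, 0, 1)

(0, 0, 1)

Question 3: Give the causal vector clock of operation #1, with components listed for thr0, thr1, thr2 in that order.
#2, invoked 2, has no incoming edges; only thr2's bump applies → (0, 0, 1)
#3, invoked 4, takes VC(#2)=(0, 0, 1) under max, adds 1 for thr2 → (0, 0, 2)
#1, invoked 1, takes VC(#2)=(0, 0, 1) under max, adds 1 for thr1 → (0, 1, 1)
#4, invoked 5, takes VC(#2)=(0, 0, 1) under max, adds 1 for thr0 → (1, 0, 1)
#5, invoked 8, takes VC(#3)=(0, 0, 2) under max, adds 1 for thr2 → (0, 0, 3)
#6, invoked 9, takes VC(#1)=(0, 1, 1) under max, adds 1 for thr1 → (0, 2, 1)
#7, invoked 11, takes VC(#4)=(1, 0, 1) under max, adds 1 for thr0 → (2, 0, 1)
target: VC(#1) = (0, 1, 1)

(0, 1, 1)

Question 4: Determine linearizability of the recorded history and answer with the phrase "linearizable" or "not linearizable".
already the first 10 events (up to #4's response at time 10) admit no linearization; the first 9 still do
4 completed operations, 8 real-time-consistent orders — every LIFO stack replay fails
including or dropping the 2 pending operations (#5, #6) in any combination fails
e.g. #1, #2, #3, #4 (pending dropped): illegal at step 1, since #1 pop() → 48 cannot apply there
e.g. #1, #2, #4, #3 (pending dropped): illegal at step 1, since #1 pop() → 48 cannot apply there

not linearizable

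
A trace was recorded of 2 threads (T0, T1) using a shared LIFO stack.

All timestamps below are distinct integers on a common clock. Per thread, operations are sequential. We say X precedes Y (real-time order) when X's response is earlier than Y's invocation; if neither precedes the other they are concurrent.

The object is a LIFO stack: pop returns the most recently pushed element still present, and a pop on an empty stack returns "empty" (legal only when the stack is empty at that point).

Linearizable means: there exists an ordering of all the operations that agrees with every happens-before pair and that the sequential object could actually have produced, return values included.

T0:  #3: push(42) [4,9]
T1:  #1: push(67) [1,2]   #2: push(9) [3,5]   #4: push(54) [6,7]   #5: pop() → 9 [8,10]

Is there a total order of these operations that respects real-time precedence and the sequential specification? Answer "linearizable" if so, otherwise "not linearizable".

not linearizable

events 1..9 are fine; event 10 — the response of #5 at time 10 — makes the prefix non-linearizable
all 4 real-time-respecting orders fail — 5 completed LIFO stack operations, no legal replay
e.g. #1, #2, #3, #4, #5: illegal at step 5, since #5 pop() → 9 cannot apply there
e.g. #1, #2, #4, #3, #5: illegal at step 5, since #5 pop() → 9 cannot apply there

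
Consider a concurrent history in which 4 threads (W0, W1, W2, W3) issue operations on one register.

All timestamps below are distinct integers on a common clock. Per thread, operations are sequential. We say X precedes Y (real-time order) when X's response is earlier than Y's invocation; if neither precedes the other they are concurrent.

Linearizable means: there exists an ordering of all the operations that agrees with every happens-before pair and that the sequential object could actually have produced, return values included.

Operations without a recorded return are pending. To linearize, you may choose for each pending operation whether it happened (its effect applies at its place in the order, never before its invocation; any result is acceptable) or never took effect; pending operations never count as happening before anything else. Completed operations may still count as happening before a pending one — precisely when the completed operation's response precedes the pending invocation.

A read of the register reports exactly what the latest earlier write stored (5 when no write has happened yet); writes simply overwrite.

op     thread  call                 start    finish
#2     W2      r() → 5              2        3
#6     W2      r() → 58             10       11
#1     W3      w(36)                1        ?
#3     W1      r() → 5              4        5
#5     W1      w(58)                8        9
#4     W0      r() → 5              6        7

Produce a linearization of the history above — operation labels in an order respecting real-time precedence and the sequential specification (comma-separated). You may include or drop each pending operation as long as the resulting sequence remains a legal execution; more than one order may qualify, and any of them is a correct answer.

after step 1 (#2 r() → 5): value 5
after step 2 (#3 r() → 5): value 5
after step 3 (#4 r() → 5): value 5
after step 4 (#1 w(36) (pending, included)): value 36
after step 5 (#5 w(58)): value 58
after step 6 (#6 r() → 58): value 58

#2, #3, #4, #1, #5, #6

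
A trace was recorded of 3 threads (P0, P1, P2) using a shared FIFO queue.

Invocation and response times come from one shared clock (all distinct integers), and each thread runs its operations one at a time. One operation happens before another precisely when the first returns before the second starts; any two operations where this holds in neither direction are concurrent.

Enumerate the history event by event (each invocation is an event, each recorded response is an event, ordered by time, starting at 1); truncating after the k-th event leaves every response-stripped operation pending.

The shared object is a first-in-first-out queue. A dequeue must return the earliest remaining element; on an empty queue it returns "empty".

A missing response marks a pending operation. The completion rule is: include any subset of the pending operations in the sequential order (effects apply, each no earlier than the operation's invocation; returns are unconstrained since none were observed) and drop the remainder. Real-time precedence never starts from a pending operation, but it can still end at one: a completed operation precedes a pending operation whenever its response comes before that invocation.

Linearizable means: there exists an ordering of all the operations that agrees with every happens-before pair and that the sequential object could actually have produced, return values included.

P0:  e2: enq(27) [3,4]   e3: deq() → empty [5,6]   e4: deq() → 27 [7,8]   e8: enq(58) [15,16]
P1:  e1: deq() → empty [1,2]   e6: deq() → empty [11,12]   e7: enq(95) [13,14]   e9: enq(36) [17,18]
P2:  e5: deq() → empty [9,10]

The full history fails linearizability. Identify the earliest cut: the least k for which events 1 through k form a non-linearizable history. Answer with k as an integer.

6

events 1..5 are linearizable, e.g. via e1, e2:
after step 1 (e1 deq() → empty): queue <>
after step 2 (e2 enq(27)): queue <27>
with event 6 included (e3 responding at time 6), all real-time-consistent orders fail
one such order, e1, e2, e3, breaks at step 3 where e3 deq() → empty is illegal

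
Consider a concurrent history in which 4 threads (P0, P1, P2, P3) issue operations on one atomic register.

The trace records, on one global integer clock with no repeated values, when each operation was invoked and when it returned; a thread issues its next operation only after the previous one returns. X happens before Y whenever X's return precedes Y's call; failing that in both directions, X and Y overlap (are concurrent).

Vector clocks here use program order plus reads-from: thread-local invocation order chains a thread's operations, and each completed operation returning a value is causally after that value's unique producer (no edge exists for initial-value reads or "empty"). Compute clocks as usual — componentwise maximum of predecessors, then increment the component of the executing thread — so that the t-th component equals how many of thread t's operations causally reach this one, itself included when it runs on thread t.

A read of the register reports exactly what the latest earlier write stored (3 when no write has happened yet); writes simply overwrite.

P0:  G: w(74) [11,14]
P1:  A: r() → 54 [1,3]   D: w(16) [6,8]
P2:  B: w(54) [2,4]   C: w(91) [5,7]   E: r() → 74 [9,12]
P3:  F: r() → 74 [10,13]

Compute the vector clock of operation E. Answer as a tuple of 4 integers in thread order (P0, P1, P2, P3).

(1, 0, 3, 0)

no predecessors for B (invoked 2): P2 increments from zero → (0, 0, 1, 0)
no predecessors for G (invoked 11): P0 increments from zero → (1, 0, 0, 0)
VC(C, invoked at 5): max of VC(B)=(0, 0, 1, 0), then +1 on thread P2 → (0, 0, 2, 0)
VC(A, invoked at 1): max of VC(B)=(0, 0, 1, 0), then +1 on thread P1 → (0, 1, 1, 0)
VC(F, invoked at 10): max of VC(G)=(1, 0, 0, 0), then +1 on thread P3 → (1, 0, 0, 1)
VC(D, invoked at 6): max of VC(A)=(0, 1, 1, 0), then +1 on thread P1 → (0, 2, 1, 0)
VC(E, invoked at 9): max of VC(C)=(0, 0, 2, 0), VC(G)=(1, 0, 0, 0), then +1 on thread P2 → (1, 0, 3, 0)
target: VC(E) = (1, 0, 3, 0)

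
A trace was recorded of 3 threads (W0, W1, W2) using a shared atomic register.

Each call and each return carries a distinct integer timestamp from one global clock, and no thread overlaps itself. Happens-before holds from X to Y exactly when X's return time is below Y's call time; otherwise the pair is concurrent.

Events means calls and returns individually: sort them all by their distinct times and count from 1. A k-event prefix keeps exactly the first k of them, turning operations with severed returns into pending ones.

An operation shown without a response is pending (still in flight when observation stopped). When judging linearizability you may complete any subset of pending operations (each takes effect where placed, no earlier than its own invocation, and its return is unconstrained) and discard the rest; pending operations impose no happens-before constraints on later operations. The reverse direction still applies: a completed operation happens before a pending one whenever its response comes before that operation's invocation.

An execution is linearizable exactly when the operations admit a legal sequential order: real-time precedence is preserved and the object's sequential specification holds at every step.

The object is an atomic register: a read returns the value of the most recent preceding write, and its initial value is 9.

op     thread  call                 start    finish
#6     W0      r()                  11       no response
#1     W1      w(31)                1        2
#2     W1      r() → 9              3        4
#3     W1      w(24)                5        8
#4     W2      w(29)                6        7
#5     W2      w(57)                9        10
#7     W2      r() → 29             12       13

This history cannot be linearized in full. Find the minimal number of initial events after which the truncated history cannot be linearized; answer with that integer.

events 1..3 are linearizable, e.g. via #1:
1. #1 w(31), leaving value 31
at event 4 (#2's time-4 response) nothing linearizes any more
e.g. #1, #2: illegal at step 2, since #2 r() → 9 cannot apply there

4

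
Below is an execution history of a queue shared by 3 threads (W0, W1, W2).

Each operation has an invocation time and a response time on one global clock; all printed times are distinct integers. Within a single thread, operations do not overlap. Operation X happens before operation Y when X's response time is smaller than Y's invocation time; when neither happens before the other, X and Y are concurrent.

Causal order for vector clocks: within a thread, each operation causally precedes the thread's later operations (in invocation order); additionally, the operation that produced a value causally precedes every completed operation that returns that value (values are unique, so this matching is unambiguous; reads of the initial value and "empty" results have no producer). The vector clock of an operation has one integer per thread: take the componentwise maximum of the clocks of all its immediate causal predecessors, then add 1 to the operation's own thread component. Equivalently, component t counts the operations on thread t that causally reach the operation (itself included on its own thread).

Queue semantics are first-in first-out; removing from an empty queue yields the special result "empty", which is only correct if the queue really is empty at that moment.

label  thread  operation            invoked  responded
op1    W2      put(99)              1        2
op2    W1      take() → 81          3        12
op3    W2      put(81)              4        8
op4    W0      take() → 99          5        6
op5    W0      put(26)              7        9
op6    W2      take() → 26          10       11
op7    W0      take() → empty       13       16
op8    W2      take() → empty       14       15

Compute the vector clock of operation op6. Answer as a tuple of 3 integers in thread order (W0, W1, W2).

op1, invoked 1, has no incoming edges; only W2's bump applies → (0, 0, 1)
op3, invoked 4, takes VC(op1)=(0, 0, 1) under max, adds 1 for W2 → (0, 0, 2)
op4, invoked 5, takes VC(op1)=(0, 0, 1) under max, adds 1 for W0 → (1, 0, 1)
op2, invoked 3, takes VC(op3)=(0, 0, 2) under max, adds 1 for W1 → (0, 1, 2)
op5, invoked 7, takes VC(op4)=(1, 0, 1) under max, adds 1 for W0 → (2, 0, 1)
op7, invoked 13, takes VC(op5)=(2, 0, 1) under max, adds 1 for W0 → (3, 0, 1)
op6, invoked 10, takes VC(op3)=(0, 0, 2), VC(op5)=(2, 0, 1) under max, adds 1 for W2 → (2, 0, 3)
op8, invoked 14, takes VC(op6)=(2, 0, 3) under max, adds 1 for W2 → (2, 0, 4)
target: VC(op6) = (2, 0, 3)

(2, 0, 3)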